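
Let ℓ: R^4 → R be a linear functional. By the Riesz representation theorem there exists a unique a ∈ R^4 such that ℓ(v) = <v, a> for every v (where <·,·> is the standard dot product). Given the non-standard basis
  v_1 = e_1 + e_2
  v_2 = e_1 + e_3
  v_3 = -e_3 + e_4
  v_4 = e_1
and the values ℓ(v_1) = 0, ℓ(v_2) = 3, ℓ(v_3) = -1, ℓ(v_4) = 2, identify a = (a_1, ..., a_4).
a = (2, -2, 1, 0)

Write a = (a_1, ..., a_4) in the standard basis. For each basis vector v_i, ℓ(v_i) = <v_i, a> is a linear equation in the a_j's. Collect the n equations into a matrix system V a = ℓ, where row i of V is v_i (expressed in the standard basis). Since V is invertible (lower-triangular with 1s on the diagonal, up to permutation), solve by back-substitution:
  V =
[[1, 1, 0, 0],
 [1, 0, 1, 0],
 [0, 0, -1, 1],
 [1, 0, 0, 0]]
  V a = (0, 3, -1, 2)
Solving gives a = (2, -2, 1, 0).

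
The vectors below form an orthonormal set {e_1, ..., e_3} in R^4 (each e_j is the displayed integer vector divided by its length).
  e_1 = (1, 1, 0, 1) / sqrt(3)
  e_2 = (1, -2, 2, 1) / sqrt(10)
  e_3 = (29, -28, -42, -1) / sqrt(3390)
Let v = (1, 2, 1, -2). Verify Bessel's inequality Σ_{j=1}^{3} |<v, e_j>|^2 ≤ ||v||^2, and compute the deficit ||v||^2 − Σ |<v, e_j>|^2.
Σ |<v, e_j>|^2 = 289/113; ||v||^2 = 10; deficit = 841/113

Write each e_j = u_j / sqrt(<u_j, u_j>) where u_j is the displayed integer vector. Then <v, e_j> = <v, u_j> / sqrt(<u_j, u_j>), so |<v, e_j>|^2 = <v, u_j>^2 / <u_j, u_j>.
Coefficients: <v, e_1> = 1/sqrt(3), <v, e_2> = -3/sqrt(10), <v, e_3> = -67/sqrt(3390).
Square and sum: Σ |<v, e_j>|^2 = 289/113.
Compute ||v||^2 = v·v = 10.
Deficit = 10 − 289/113 = 841/113 ≥ 0, confirming Bessel's inequality. (The deficit equals ||v − Σ <v,e_j> e_j||^2, the squared distance from v to span{e_j}.)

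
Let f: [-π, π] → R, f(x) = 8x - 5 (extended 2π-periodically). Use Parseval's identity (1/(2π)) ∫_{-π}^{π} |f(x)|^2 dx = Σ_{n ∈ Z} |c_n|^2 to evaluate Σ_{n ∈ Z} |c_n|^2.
Σ |c_n|^2 = 64π^2/3 + 25

Expand and integrate term by term over [-π, π]:
  ∫ (8x)^2 dx = 64·(2π^3/3); ∫ 2·8·(-5)·x dx = 0 (odd integrand); ∫ (-5)^2 dx = 25·2π.
So (1/(2π)) ∫_{-π}^{π} (8x - 5)^2 dx = 64π^2/3 + 25 = 64π^2/3 + 25.
Parseval ⇒ Σ |c_n|^2 = 64π^2/3 + 25.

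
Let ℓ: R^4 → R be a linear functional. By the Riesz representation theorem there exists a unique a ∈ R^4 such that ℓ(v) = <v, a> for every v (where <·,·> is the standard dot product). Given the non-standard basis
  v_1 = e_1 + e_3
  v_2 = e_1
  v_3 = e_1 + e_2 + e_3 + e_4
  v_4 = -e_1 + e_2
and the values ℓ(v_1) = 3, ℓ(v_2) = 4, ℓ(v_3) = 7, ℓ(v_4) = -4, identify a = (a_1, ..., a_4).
a = (4, 0, -1, 4)

Write a = (a_1, ..., a_4) in the standard basis. For each basis vector v_i, ℓ(v_i) = <v_i, a> is a linear equation in the a_j's. Collect the n equations into a matrix system V a = ℓ, where row i of V is v_i (expressed in the standard basis). Since V is invertible (lower-triangular with 1s on the diagonal, up to permutation), solve by back-substitution:
  V =
[[1, 0, 1, 0],
 [1, 0, 0, 0],
 [1, 1, 1, 1],
 [-1, 1, 0, 0]]
  V a = (3, 4, 7, -4)
Solving gives a = (4, 0, -1, 4).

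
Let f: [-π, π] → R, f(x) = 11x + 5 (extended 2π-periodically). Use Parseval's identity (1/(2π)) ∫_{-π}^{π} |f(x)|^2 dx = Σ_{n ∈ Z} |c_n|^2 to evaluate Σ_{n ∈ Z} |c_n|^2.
Σ |c_n|^2 = 121π^2/3 + 25

Expand and integrate term by term over [-π, π]:
  ∫ (11x)^2 dx = 121·(2π^3/3); ∫ 2·11·(5)·x dx = 0 (odd integrand); ∫ 5^2 dx = 25·2π.
So (1/(2π)) ∫_{-π}^{π} (11x + 5)^2 dx = 121π^2/3 + 25 = 121π^2/3 + 25.
Parseval ⇒ Σ |c_n|^2 = 121π^2/3 + 25.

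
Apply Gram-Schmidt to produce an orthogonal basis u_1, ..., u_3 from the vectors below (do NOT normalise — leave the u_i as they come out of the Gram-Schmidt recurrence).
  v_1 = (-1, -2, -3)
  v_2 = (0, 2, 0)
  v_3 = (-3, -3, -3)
Orthogonal basis:
  u_1 = (-1, -2, -3)
  u_2 = (-2/7, 10/7, -6/7)
  u_3 = (-9/5, 0, 3/5)

Apply the Gram-Schmidt recurrence
  u_1 = v_1
  u_i = v_i − Σ_{j<i} ((v_i · u_j) / (u_j · u_j)) · u_j.

Step by step this gives:
  u_1 = (-1, -2, -3)
  u_2 = (-2/7, 10/7, -6/7)
  u_3 = (-9/5, 0, 3/5)

Orthogonality check:
  u_2 · u_1 = 0 (should be 0)
  u_3 · u_1 = 0 (should be 0)
  u_3 · u_2 = 0 (should be 0)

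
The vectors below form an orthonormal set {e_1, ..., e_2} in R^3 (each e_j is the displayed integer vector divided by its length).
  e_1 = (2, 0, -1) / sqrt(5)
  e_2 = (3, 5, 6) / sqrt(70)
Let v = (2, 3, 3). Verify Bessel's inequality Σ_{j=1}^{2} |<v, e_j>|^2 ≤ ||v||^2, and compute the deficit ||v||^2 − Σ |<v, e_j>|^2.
Σ |<v, e_j>|^2 = 307/14; ||v||^2 = 22; deficit = 1/14

Write each e_j = u_j / sqrt(<u_j, u_j>) where u_j is the displayed integer vector. Then <v, e_j> = <v, u_j> / sqrt(<u_j, u_j>), so |<v, e_j>|^2 = <v, u_j>^2 / <u_j, u_j>.
Coefficients: <v, e_1> = 1/sqrt(5), <v, e_2> = 39/sqrt(70).
Square and sum: Σ |<v, e_j>|^2 = 307/14.
Compute ||v||^2 = v·v = 22.
Deficit = 22 − 307/14 = 1/14 ≥ 0, confirming Bessel's inequality. (The deficit equals ||v − Σ <v,e_j> e_j||^2, the squared distance from v to span{e_j}.)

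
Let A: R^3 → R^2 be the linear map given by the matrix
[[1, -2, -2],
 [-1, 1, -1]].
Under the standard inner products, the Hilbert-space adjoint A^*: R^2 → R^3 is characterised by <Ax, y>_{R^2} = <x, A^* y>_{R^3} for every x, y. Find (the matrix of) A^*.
A^* = A^T =
[[1, -1],
 [-2, 1],
 [-2, -1]]

For real matrices with standard dot products, the defining identity <Ax, y> = <x, A^* y> gives (Ax)^T y = x^T (A^*) y, i.e. x^T A^T y = x^T (A^*) y. Since this holds for all x, y, we must have A^* = A^T. Therefore
A^* =
[[1, -1],
 [-2, 1],
 [-2, -1]].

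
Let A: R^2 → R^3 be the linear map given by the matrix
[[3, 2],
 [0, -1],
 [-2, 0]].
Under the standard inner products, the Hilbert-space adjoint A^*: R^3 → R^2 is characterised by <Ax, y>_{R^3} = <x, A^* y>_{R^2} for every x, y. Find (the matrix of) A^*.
A^* = A^T =
[[3, 0, -2],
 [2, -1, 0]]

For real matrices with standard dot products, the defining identity <Ax, y> = <x, A^* y> gives (Ax)^T y = x^T (A^*) y, i.e. x^T A^T y = x^T (A^*) y. Since this holds for all x, y, we must have A^* = A^T. Therefore
A^* =
[[3, 0, -2],
 [2, -1, 0]].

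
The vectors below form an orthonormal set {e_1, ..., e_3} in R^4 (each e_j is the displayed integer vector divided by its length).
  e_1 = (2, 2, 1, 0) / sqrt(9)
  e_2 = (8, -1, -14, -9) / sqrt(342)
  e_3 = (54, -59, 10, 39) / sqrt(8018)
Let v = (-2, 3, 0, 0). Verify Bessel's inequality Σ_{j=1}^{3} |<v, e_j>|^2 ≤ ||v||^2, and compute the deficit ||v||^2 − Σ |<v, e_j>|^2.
Σ |<v, e_j>|^2 = 2454/211; ||v||^2 = 13; deficit = 289/211

Write each e_j = u_j / sqrt(<u_j, u_j>) where u_j is the displayed integer vector. Then <v, e_j> = <v, u_j> / sqrt(<u_j, u_j>), so |<v, e_j>|^2 = <v, u_j>^2 / <u_j, u_j>.
Coefficients: <v, e_1> = 2/sqrt(9), <v, e_2> = -19/sqrt(342), <v, e_3> = -285/sqrt(8018).
Square and sum: Σ |<v, e_j>|^2 = 2454/211.
Compute ||v||^2 = v·v = 13.
Deficit = 13 − 2454/211 = 289/211 ≥ 0, confirming Bessel's inequality. (The deficit equals ||v − Σ <v,e_j> e_j||^2, the squared distance from v to span{e_j}.)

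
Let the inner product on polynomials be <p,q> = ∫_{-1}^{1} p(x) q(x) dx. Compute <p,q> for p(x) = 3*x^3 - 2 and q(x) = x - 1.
<p,q> = 26/5

Expand the product: p(x)·q(x) = 3*x^4 - 3*x^3 - 2*x + 2.
∫_{-1}^{1} of each monomial x^k gives [2/(k+1) if k even, 0 if k odd]. Integrating term-by-term (or equivalently evaluating the antiderivative F(x) = 3*x^5/5 - 3*x^4/4 - x^2 + 2*x at the endpoints):
  F(1) − F(−1) = 17/20 − (-87/20) = 26/5.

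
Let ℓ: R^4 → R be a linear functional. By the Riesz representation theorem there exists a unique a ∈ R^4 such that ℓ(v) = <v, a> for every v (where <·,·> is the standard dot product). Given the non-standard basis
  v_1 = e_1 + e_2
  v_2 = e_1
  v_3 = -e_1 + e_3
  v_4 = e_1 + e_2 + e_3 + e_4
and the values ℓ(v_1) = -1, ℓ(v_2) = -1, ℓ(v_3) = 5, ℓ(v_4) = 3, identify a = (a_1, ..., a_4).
a = (-1, 0, 4, 0)

Write a = (a_1, ..., a_4) in the standard basis. For each basis vector v_i, ℓ(v_i) = <v_i, a> is a linear equation in the a_j's. Collect the n equations into a matrix system V a = ℓ, where row i of V is v_i (expressed in the standard basis). Since V is invertible (lower-triangular with 1s on the diagonal, up to permutation), solve by back-substitution:
  V =
[[1, 1, 0, 0],
 [1, 0, 0, 0],
 [-1, 0, 1, 0],
 [1, 1, 1, 1]]
  V a = (-1, -1, 5, 3)
Solving gives a = (-1, 0, 4, 0).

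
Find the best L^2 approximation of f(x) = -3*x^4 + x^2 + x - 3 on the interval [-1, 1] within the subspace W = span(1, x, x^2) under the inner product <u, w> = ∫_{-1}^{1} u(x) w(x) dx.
g(x) = -11*x^2/7 + x - 96/35

The best approximation g ∈ W is the orthogonal projection of f onto W. Writing g = a_0 + a_1 x + a_2 x^2, the coefficients solve the normal equations G · a = b where
  G_{ij} = <φ_i, φ_j> and b_i = <f, φ_i>, with φ_0 = 1, φ_1 = x, φ_2 = x^2.
G =
  [2, 0, 2/3]
  [0, 2/3, 0]
  [2/3, 0, 2/5],
b = (-98/15, 2/3, -86/35).
Solving gives a_0 = -96/35, a_1 = 1, a_2 = -11/7, so
  g(x) = -11*x^2/7 + x - 96/35.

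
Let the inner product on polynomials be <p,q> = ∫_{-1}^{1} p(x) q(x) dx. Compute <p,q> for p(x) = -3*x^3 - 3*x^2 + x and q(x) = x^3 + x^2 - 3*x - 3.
<p,q> = 208/35

Expand the product: p(x)·q(x) = -3*x^6 - 6*x^5 + 7*x^4 + 19*x^3 + 6*x^2 - 3*x.
∫_{-1}^{1} of each monomial x^k gives [2/(k+1) if k even, 0 if k odd]. Integrating term-by-term (or equivalently evaluating the antiderivative F(x) = -3*x^7/7 - x^6 + 7*x^5/5 + 19*x^4/4 + 2*x^3 - 3*x^2/2 at the endpoints):
  F(1) − F(−1) = 731/140 − (-101/140) = 208/35.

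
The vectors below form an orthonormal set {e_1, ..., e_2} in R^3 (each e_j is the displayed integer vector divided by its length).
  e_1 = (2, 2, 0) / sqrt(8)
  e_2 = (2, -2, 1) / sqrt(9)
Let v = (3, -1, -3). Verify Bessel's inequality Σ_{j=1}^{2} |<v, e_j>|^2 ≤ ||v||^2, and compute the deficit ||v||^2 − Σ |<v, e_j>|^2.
Σ |<v, e_j>|^2 = 43/9; ||v||^2 = 19; deficit = 128/9

Write each e_j = u_j / sqrt(<u_j, u_j>) where u_j is the displayed integer vector. Then <v, e_j> = <v, u_j> / sqrt(<u_j, u_j>), so |<v, e_j>|^2 = <v, u_j>^2 / <u_j, u_j>.
Coefficients: <v, e_1> = 4/sqrt(8), <v, e_2> = 5/sqrt(9).
Square and sum: Σ |<v, e_j>|^2 = 43/9.
Compute ||v||^2 = v·v = 19.
Deficit = 19 − 43/9 = 128/9 ≥ 0, confirming Bessel's inequality. (The deficit equals ||v − Σ <v,e_j> e_j||^2, the squared distance from v to span{e_j}.)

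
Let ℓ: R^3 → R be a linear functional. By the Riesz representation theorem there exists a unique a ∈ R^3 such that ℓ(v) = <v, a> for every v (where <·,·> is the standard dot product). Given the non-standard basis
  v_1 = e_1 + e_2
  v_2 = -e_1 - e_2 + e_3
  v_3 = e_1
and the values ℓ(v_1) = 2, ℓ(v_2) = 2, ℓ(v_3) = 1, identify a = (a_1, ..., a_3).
a = (1, 1, 4)

Write a = (a_1, ..., a_3) in the standard basis. For each basis vector v_i, ℓ(v_i) = <v_i, a> is a linear equation in the a_j's. Collect the n equations into a matrix system V a = ℓ, where row i of V is v_i (expressed in the standard basis). Since V is invertible (lower-triangular with 1s on the diagonal, up to permutation), solve by back-substitution:
  V =
[[1, 1, 0],
 [-1, -1, 1],
 [1, 0, 0]]
  V a = (2, 2, 1)
Solving gives a = (1, 1, 4).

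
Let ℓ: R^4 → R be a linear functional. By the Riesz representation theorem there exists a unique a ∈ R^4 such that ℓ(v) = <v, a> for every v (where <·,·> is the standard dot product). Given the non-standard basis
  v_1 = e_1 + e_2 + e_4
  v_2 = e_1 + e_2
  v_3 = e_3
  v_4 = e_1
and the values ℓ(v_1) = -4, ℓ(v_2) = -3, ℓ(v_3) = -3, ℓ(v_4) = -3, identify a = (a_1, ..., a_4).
a = (-3, 0, -3, -1)

Write a = (a_1, ..., a_4) in the standard basis. For each basis vector v_i, ℓ(v_i) = <v_i, a> is a linear equation in the a_j's. Collect the n equations into a matrix system V a = ℓ, where row i of V is v_i (expressed in the standard basis). Since V is invertible (lower-triangular with 1s on the diagonal, up to permutation), solve by back-substitution:
  V =
[[1, 1, 0, 1],
 [1, 1, 0, 0],
 [0, 0, 1, 0],
 [1, 0, 0, 0]]
  V a = (-4, -3, -3, -3)
Solving gives a = (-3, 0, -3, -1).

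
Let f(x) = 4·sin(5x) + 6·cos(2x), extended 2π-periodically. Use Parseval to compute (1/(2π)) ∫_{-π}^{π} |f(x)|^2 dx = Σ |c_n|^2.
Σ |c_n|^2 = 26

Expand |f|^2 and use orthogonality of {sin(nx), cos(mx)} on [-π, π]:
  ∫_{-π}^{π} sin(nx)^2 dx = π, ∫ cos(mx)^2 dx = π, and cross terms integrate to 0.
So ∫_{-π}^{π} f(x)^2 dx = 4^2 · π + 6^2 · π = (16 + 36)π.
Divide by 2π: (16 + 36)/2 = 26.
By Parseval, this equals Σ |c_n|^2.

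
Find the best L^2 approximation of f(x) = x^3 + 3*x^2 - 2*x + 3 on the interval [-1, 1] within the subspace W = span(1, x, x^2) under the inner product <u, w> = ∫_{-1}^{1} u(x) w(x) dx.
g(x) = 3*x^2 - 7*x/5 + 3

The best approximation g ∈ W is the orthogonal projection of f onto W. Writing g = a_0 + a_1 x + a_2 x^2, the coefficients solve the normal equations G · a = b where
  G_{ij} = <φ_i, φ_j> and b_i = <f, φ_i>, with φ_0 = 1, φ_1 = x, φ_2 = x^2.
G =
  [2, 0, 2/3]
  [0, 2/3, 0]
  [2/3, 0, 2/5],
b = (8, -14/15, 16/5).
Solving gives a_0 = 3, a_1 = -7/5, a_2 = 3, so
  g(x) = 3*x^2 - 7*x/5 + 3.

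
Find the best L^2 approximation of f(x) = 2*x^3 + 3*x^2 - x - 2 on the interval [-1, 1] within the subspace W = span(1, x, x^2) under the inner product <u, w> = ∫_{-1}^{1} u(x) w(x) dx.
g(x) = 3*x^2 + x/5 - 2

The best approximation g ∈ W is the orthogonal projection of f onto W. Writing g = a_0 + a_1 x + a_2 x^2, the coefficients solve the normal equations G · a = b where
  G_{ij} = <φ_i, φ_j> and b_i = <f, φ_i>, with φ_0 = 1, φ_1 = x, φ_2 = x^2.
G =
  [2, 0, 2/3]
  [0, 2/3, 0]
  [2/3, 0, 2/5],
b = (-2, 2/15, -2/15).
Solving gives a_0 = -2, a_1 = 1/5, a_2 = 3, so
  g(x) = 3*x^2 + x/5 - 2.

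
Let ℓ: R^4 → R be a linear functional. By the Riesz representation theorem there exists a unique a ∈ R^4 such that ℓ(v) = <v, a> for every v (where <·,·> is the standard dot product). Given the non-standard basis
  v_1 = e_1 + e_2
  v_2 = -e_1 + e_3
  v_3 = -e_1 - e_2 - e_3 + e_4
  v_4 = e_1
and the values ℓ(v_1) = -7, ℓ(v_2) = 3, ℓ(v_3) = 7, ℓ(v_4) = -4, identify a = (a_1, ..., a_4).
a = (-4, -3, -1, -1)

Write a = (a_1, ..., a_4) in the standard basis. For each basis vector v_i, ℓ(v_i) = <v_i, a> is a linear equation in the a_j's. Collect the n equations into a matrix system V a = ℓ, where row i of V is v_i (expressed in the standard basis). Since V is invertible (lower-triangular with 1s on the diagonal, up to permutation), solve by back-substitution:
  V =
[[1, 1, 0, 0],
 [-1, 0, 1, 0],
 [-1, -1, -1, 1],
 [1, 0, 0, 0]]
  V a = (-7, 3, 7, -4)
Solving gives a = (-4, -3, -1, -1).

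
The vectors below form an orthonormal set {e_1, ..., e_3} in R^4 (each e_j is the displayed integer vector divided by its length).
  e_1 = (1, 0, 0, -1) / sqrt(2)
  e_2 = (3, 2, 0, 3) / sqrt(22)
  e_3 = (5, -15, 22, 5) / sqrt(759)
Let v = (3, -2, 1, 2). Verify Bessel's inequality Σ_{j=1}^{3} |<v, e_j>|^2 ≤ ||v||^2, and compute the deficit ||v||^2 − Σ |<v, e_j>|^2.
Σ |<v, e_j>|^2 = 953/69; ||v||^2 = 18; deficit = 289/69

Write each e_j = u_j / sqrt(<u_j, u_j>) where u_j is the displayed integer vector. Then <v, e_j> = <v, u_j> / sqrt(<u_j, u_j>), so |<v, e_j>|^2 = <v, u_j>^2 / <u_j, u_j>.
Coefficients: <v, e_1> = 1/sqrt(2), <v, e_2> = 11/sqrt(22), <v, e_3> = 77/sqrt(759).
Square and sum: Σ |<v, e_j>|^2 = 953/69.
Compute ||v||^2 = v·v = 18.
Deficit = 18 − 953/69 = 289/69 ≥ 0, confirming Bessel's inequality. (The deficit equals ||v − Σ <v,e_j> e_j||^2, the squared distance from v to span{e_j}.)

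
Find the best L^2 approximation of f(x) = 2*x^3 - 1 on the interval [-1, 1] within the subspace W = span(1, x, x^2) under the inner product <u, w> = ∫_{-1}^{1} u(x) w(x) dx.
g(x) = 6*x/5 - 1

The best approximation g ∈ W is the orthogonal projection of f onto W. Writing g = a_0 + a_1 x + a_2 x^2, the coefficients solve the normal equations G · a = b where
  G_{ij} = <φ_i, φ_j> and b_i = <f, φ_i>, with φ_0 = 1, φ_1 = x, φ_2 = x^2.
G =
  [2, 0, 2/3]
  [0, 2/3, 0]
  [2/3, 0, 2/5],
b = (-2, 4/5, -2/3).
Solving gives a_0 = -1, a_1 = 6/5, a_2 = 0, so
  g(x) = 6*x/5 - 1.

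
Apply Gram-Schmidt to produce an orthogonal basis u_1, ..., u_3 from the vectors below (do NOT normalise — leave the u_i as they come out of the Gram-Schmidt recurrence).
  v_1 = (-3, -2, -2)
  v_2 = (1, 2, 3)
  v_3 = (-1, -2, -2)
Orthogonal basis:
  u_1 = (-3, -2, -2)
  u_2 = (-22/17, 8/17, 25/17)
  u_3 = (8/69, -28/69, 16/69)

Apply the Gram-Schmidt recurrence
  u_1 = v_1
  u_i = v_i − Σ_{j<i} ((v_i · u_j) / (u_j · u_j)) · u_j.

Step by step this gives:
  u_1 = (-3, -2, -2)
  u_2 = (-22/17, 8/17, 25/17)
  u_3 = (8/69, -28/69, 16/69)

Orthogonality check:
  u_2 · u_1 = 0 (should be 0)
  u_3 · u_1 = 0 (should be 0)
  u_3 · u_2 = 0 (should be 0)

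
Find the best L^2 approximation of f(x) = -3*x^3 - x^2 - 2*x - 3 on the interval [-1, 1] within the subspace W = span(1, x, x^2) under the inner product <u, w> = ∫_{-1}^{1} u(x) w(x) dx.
g(x) = -x^2 - 19*x/5 - 3

The best approximation g ∈ W is the orthogonal projection of f onto W. Writing g = a_0 + a_1 x + a_2 x^2, the coefficients solve the normal equations G · a = b where
  G_{ij} = <φ_i, φ_j> and b_i = <f, φ_i>, with φ_0 = 1, φ_1 = x, φ_2 = x^2.
G =
  [2, 0, 2/3]
  [0, 2/3, 0]
  [2/3, 0, 2/5],
b = (-20/3, -38/15, -12/5).
Solving gives a_0 = -3, a_1 = -19/5, a_2 = -1, so
  g(x) = -x^2 - 19*x/5 - 3.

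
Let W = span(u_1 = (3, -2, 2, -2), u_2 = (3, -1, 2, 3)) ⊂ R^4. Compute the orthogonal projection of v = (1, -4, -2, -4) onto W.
proj_W(v) = (51/67, -88/67, 34/67, -304/67)

Set up U = [u_1 | ... | u_2] ∈ R^(4×2). The projector onto W = col(U) is P = U (U^T U)^(-1) U^T.
Compute U^T U =
  [21, 9]
  [9, 23],
and U^T v = (15, -9).
Solve U^T U · c = U^T v for the coefficients: c = (71/67, -54/67). The projection is proj_W(v) = U c.
Check: (v - proj_W(v)) · u_1 = 0  (should be 0).
Check: (v - proj_W(v)) · u_2 = 0  (should be 0).
Result: proj_W(v) = (51/67, -88/67, 34/67, -304/67).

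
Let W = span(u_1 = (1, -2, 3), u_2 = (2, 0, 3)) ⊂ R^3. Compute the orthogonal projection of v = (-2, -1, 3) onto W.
proj_W(v) = (4/61, -124/61, 99/61)

Set up U = [u_1 | ... | u_2] ∈ R^(3×2). The projector onto W = col(U) is P = U (U^T U)^(-1) U^T.
Compute U^T U =
  [14, 11]
  [11, 13],
and U^T v = (9, 5).
Solve U^T U · c = U^T v for the coefficients: c = (62/61, -29/61). The projection is proj_W(v) = U c.
Check: (v - proj_W(v)) · u_1 = 0  (should be 0).
Check: (v - proj_W(v)) · u_2 = 0  (should be 0).
Result: proj_W(v) = (4/61, -124/61, 99/61).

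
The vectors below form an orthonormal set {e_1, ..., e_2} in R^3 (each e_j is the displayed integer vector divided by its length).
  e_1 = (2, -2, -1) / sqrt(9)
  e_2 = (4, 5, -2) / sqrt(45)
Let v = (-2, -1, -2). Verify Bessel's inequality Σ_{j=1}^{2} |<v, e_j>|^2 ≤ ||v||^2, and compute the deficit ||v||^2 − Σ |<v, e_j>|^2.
Σ |<v, e_j>|^2 = 9/5; ||v||^2 = 9; deficit = 36/5

Write each e_j = u_j / sqrt(<u_j, u_j>) where u_j is the displayed integer vector. Then <v, e_j> = <v, u_j> / sqrt(<u_j, u_j>), so |<v, e_j>|^2 = <v, u_j>^2 / <u_j, u_j>.
Coefficients: <v, e_1> = 0/sqrt(9), <v, e_2> = -9/sqrt(45).
Square and sum: Σ |<v, e_j>|^2 = 9/5.
Compute ||v||^2 = v·v = 9.
Deficit = 9 − 9/5 = 36/5 ≥ 0, confirming Bessel's inequality. (The deficit equals ||v − Σ <v,e_j> e_j||^2, the squared distance from v to span{e_j}.)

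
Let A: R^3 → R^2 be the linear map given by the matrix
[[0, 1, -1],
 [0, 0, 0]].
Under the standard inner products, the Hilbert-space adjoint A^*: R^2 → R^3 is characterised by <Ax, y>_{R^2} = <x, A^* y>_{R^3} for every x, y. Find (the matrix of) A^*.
A^* = A^T =
[[0, 0],
 [1, 0],
 [-1, 0]]

For real matrices with standard dot products, the defining identity <Ax, y> = <x, A^* y> gives (Ax)^T y = x^T (A^*) y, i.e. x^T A^T y = x^T (A^*) y. Since this holds for all x, y, we must have A^* = A^T. Therefore
A^* =
[[0, 0],
 [1, 0],
 [-1, 0]].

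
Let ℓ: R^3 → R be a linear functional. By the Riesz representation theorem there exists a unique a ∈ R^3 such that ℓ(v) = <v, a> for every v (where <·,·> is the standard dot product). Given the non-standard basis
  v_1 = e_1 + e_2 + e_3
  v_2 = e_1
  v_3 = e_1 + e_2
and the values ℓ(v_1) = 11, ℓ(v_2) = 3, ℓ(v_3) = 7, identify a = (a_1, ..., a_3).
a = (3, 4, 4)

Write a = (a_1, ..., a_3) in the standard basis. For each basis vector v_i, ℓ(v_i) = <v_i, a> is a linear equation in the a_j's. Collect the n equations into a matrix system V a = ℓ, where row i of V is v_i (expressed in the standard basis). Since V is invertible (lower-triangular with 1s on the diagonal, up to permutation), solve by back-substitution:
  V =
[[1, 1, 1],
 [1, 0, 0],
 [1, 1, 0]]
  V a = (11, 3, 7)
Solving gives a = (3, 4, 4).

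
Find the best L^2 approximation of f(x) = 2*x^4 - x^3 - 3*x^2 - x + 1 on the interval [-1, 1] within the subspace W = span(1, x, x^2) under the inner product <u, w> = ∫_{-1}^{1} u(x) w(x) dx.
g(x) = -9*x^2/7 - 8*x/5 + 29/35

The best approximation g ∈ W is the orthogonal projection of f onto W. Writing g = a_0 + a_1 x + a_2 x^2, the coefficients solve the normal equations G · a = b where
  G_{ij} = <φ_i, φ_j> and b_i = <f, φ_i>, with φ_0 = 1, φ_1 = x, φ_2 = x^2.
G =
  [2, 0, 2/3]
  [0, 2/3, 0]
  [2/3, 0, 2/5],
b = (4/5, -16/15, 4/105).
Solving gives a_0 = 29/35, a_1 = -8/5, a_2 = -9/7, so
  g(x) = -9*x^2/7 - 8*x/5 + 29/35.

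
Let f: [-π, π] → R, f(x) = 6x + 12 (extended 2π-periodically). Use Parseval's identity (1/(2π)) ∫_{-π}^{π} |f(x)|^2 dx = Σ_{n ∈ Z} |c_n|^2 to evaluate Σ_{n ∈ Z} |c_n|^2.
Σ |c_n|^2 = 12π^2 + 144

Expand and integrate term by term over [-π, π]:
  ∫ (6x)^2 dx = 36·(2π^3/3); ∫ 2·6·(12)·x dx = 0 (odd integrand); ∫ 12^2 dx = 144·2π.
So (1/(2π)) ∫_{-π}^{π} (6x + 12)^2 dx = 36π^2/3 + 144 = 12π^2 + 144.
Parseval ⇒ Σ |c_n|^2 = 12π^2 + 144.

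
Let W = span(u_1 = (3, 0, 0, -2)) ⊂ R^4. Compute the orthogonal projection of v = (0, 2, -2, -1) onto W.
proj_W(v) = (6/13, 0, 0, -4/13)

Set up U = [u_1 | ... | u_1] ∈ R^(4×1). The projector onto W = col(U) is P = U (U^T U)^(-1) U^T.
Compute U^T U =
  [13],
and U^T v = (2).
Solve U^T U · c = U^T v for the coefficients: c = (2/13). The projection is proj_W(v) = U c.
Check: (v - proj_W(v)) · u_1 = 0  (should be 0).
Result: proj_W(v) = (6/13, 0, 0, -4/13).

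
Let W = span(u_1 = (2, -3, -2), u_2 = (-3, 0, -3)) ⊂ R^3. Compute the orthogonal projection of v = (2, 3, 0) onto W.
proj_W(v) = (7/17, 15/17, 27/17)

Set up U = [u_1 | ... | u_2] ∈ R^(3×2). The projector onto W = col(U) is P = U (U^T U)^(-1) U^T.
Compute U^T U =
  [17, 0]
  [0, 18],
and U^T v = (-5, -6).
Solve U^T U · c = U^T v for the coefficients: c = (-5/17, -1/3). The projection is proj_W(v) = U c.
Check: (v - proj_W(v)) · u_1 = 0  (should be 0).
Check: (v - proj_W(v)) · u_2 = 0  (should be 0).
Result: proj_W(v) = (7/17, 15/17, 27/17).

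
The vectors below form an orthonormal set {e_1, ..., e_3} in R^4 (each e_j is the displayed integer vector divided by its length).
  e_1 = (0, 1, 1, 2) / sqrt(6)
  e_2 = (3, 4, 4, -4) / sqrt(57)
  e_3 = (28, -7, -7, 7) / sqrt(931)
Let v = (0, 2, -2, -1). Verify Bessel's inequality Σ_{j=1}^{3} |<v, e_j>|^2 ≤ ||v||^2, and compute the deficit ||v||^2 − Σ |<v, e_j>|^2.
Σ |<v, e_j>|^2 = 1; ||v||^2 = 9; deficit = 8

Write each e_j = u_j / sqrt(<u_j, u_j>) where u_j is the displayed integer vector. Then <v, e_j> = <v, u_j> / sqrt(<u_j, u_j>), so |<v, e_j>|^2 = <v, u_j>^2 / <u_j, u_j>.
Coefficients: <v, e_1> = -2/sqrt(6), <v, e_2> = 4/sqrt(57), <v, e_3> = -7/sqrt(931).
Square and sum: Σ |<v, e_j>|^2 = 1.
Compute ||v||^2 = v·v = 9.
Deficit = 9 − 1 = 8 ≥ 0, confirming Bessel's inequality. (The deficit equals ||v − Σ <v,e_j> e_j||^2, the squared distance from v to span{e_j}.)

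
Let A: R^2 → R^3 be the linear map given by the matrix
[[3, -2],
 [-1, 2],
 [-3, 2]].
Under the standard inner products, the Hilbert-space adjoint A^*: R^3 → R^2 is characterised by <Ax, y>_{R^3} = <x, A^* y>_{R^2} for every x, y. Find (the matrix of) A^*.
A^* = A^T =
[[3, -1, -3],
 [-2, 2, 2]]

For real matrices with standard dot products, the defining identity <Ax, y> = <x, A^* y> gives (Ax)^T y = x^T (A^*) y, i.e. x^T A^T y = x^T (A^*) y. Since this holds for all x, y, we must have A^* = A^T. Therefore
A^* =
[[3, -1, -3],
 [-2, 2, 2]].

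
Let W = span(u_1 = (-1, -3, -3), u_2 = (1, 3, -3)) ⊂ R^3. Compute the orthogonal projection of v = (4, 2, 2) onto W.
proj_W(v) = (1, 3, 2)

Set up U = [u_1 | ... | u_2] ∈ R^(3×2). The projector onto W = col(U) is P = U (U^T U)^(-1) U^T.
Compute U^T U =
  [19, -1]
  [-1, 19],
and U^T v = (-16, 4).
Solve U^T U · c = U^T v for the coefficients: c = (-5/6, 1/6). The projection is proj_W(v) = U c.
Check: (v - proj_W(v)) · u_1 = 0  (should be 0).
Check: (v - proj_W(v)) · u_2 = 0  (should be 0).
Result: proj_W(v) = (1, 3, 2).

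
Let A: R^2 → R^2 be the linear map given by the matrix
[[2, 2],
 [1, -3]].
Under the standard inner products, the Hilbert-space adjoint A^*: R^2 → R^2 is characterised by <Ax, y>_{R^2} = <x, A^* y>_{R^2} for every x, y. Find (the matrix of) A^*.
A^* = A^T =
[[2, 1],
 [2, -3]]

For real matrices with standard dot products, the defining identity <Ax, y> = <x, A^* y> gives (Ax)^T y = x^T (A^*) y, i.e. x^T A^T y = x^T (A^*) y. Since this holds for all x, y, we must have A^* = A^T. Therefore
A^* =
[[2, 1],
 [2, -3]].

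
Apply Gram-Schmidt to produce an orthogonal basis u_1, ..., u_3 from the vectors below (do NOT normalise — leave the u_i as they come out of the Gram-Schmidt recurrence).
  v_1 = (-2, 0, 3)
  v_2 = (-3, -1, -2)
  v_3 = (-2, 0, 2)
Orthogonal basis:
  u_1 = (-2, 0, 3)
  u_2 = (-3, -1, -2)
  u_3 = (-3/91, 1/7, -2/91)

Apply the Gram-Schmidt recurrence
  u_1 = v_1
  u_i = v_i − Σ_{j<i} ((v_i · u_j) / (u_j · u_j)) · u_j.

Step by step this gives:
  u_1 = (-2, 0, 3)
  u_2 = (-3, -1, -2)
  u_3 = (-3/91, 1/7, -2/91)

Orthogonality check:
  u_2 · u_1 = 0 (should be 0)
  u_3 · u_1 = 0 (should be 0)
  u_3 · u_2 = 0 (should be 0)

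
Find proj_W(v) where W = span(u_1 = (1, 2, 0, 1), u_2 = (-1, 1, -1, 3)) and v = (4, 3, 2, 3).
proj_W(v) = (37/14, 31/7, 2/7, 3/2)

Set up U = [u_1 | ... | u_2] ∈ R^(4×2). The projector onto W = col(U) is P = U (U^T U)^(-1) U^T.
Compute U^T U =
  [6, 4]
  [4, 12],
and U^T v = (13, 6).
Solve U^T U · c = U^T v for the coefficients: c = (33/14, -2/7). The projection is proj_W(v) = U c.
Check: (v - proj_W(v)) · u_1 = 0  (should be 0).
Check: (v - proj_W(v)) · u_2 = 0  (should be 0).
Result: proj_W(v) = (37/14, 31/7, 2/7, 3/2).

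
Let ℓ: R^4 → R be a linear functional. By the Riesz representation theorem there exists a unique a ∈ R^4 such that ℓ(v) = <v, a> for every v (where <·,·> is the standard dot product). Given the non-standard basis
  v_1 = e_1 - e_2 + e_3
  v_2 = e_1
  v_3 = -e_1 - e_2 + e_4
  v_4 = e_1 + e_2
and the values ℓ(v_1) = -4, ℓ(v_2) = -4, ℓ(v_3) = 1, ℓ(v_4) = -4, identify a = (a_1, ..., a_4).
a = (-4, 0, 0, -3)

Write a = (a_1, ..., a_4) in the standard basis. For each basis vector v_i, ℓ(v_i) = <v_i, a> is a linear equation in the a_j's. Collect the n equations into a matrix system V a = ℓ, where row i of V is v_i (expressed in the standard basis). Since V is invertible (lower-triangular with 1s on the diagonal, up to permutation), solve by back-substitution:
  V =
[[1, -1, 1, 0],
 [1, 0, 0, 0],
 [-1, -1, 0, 1],
 [1, 1, 0, 0]]
  V a = (-4, -4, 1, -4)
Solving gives a = (-4, 0, 0, -3).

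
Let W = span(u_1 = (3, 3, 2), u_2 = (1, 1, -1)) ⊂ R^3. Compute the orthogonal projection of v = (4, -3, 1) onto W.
proj_W(v) = (1/2, 1/2, 1)

Set up U = [u_1 | ... | u_2] ∈ R^(3×2). The projector onto W = col(U) is P = U (U^T U)^(-1) U^T.
Compute U^T U =
  [22, 4]
  [4, 3],
and U^T v = (5, 0).
Solve U^T U · c = U^T v for the coefficients: c = (3/10, -2/5). The projection is proj_W(v) = U c.
Check: (v - proj_W(v)) · u_1 = 0  (should be 0).
Check: (v - proj_W(v)) · u_2 = 0  (should be 0).
Result: proj_W(v) = (1/2, 1/2, 1).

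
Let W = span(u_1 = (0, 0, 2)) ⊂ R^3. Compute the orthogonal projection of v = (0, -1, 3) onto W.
proj_W(v) = (0, 0, 3)

Set up U = [u_1 | ... | u_1] ∈ R^(3×1). The projector onto W = col(U) is P = U (U^T U)^(-1) U^T.
Compute U^T U =
  [4],
and U^T v = (6).
Solve U^T U · c = U^T v for the coefficients: c = (3/2). The projection is proj_W(v) = U c.
Check: (v - proj_W(v)) · u_1 = 0  (should be 0).
Result: proj_W(v) = (0, 0, 3).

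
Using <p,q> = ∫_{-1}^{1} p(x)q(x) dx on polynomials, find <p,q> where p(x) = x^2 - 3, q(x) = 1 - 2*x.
<p,q> = -16/3

Expand the product: p(x)·q(x) = -2*x^3 + x^2 + 6*x - 3.
∫_{-1}^{1} of each monomial x^k gives [2/(k+1) if k even, 0 if k odd]. Integrating term-by-term (or equivalently evaluating the antiderivative F(x) = -x^4/2 + x^3/3 + 3*x^2 - 3*x at the endpoints):
  F(1) − F(−1) = -1/6 − (31/6) = -16/3.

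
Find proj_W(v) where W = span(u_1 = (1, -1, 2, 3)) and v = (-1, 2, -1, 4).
proj_W(v) = (7/15, -7/15, 14/15, 7/5)

Set up U = [u_1 | ... | u_1] ∈ R^(4×1). The projector onto W = col(U) is P = U (U^T U)^(-1) U^T.
Compute U^T U =
  [15],
and U^T v = (7).
Solve U^T U · c = U^T v for the coefficients: c = (7/15). The projection is proj_W(v) = U c.
Check: (v - proj_W(v)) · u_1 = 0  (should be 0).
Result: proj_W(v) = (7/15, -7/15, 14/15, 7/5).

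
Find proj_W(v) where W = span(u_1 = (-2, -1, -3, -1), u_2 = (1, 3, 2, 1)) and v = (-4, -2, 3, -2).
proj_W(v) = (0, -5/3, -1/3, -1/3)

Set up U = [u_1 | ... | u_2] ∈ R^(4×2). The projector onto W = col(U) is P = U (U^T U)^(-1) U^T.
Compute U^T U =
  [15, -12]
  [-12, 15],
and U^T v = (3, -6).
Solve U^T U · c = U^T v for the coefficients: c = (-1/3, -2/3). The projection is proj_W(v) = U c.
Check: (v - proj_W(v)) · u_1 = 0  (should be 0).
Check: (v - proj_W(v)) · u_2 = 0  (should be 0).
Result: proj_W(v) = (0, -5/3, -1/3, -1/3).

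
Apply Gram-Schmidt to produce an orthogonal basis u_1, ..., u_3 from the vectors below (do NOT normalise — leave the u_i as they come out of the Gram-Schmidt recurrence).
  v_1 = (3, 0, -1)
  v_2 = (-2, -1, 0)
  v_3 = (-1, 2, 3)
Orthogonal basis:
  u_1 = (3, 0, -1)
  u_2 = (-1/5, -1, -3/5)
  u_3 = (2/7, -4/7, 6/7)

Apply the Gram-Schmidt recurrence
  u_1 = v_1
  u_i = v_i − Σ_{j<i} ((v_i · u_j) / (u_j · u_j)) · u_j.

Step by step this gives:
  u_1 = (3, 0, -1)
  u_2 = (-1/5, -1, -3/5)
  u_3 = (2/7, -4/7, 6/7)

Orthogonality check:
  u_2 · u_1 = 0 (should be 0)
  u_3 · u_1 = 0 (should be 0)
  u_3 · u_2 = 0 (should be 0)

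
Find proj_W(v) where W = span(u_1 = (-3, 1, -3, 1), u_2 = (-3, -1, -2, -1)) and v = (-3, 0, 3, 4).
proj_W(v) = (-3/131, 145/131, -75/131, 145/131)

Set up U = [u_1 | ... | u_2] ∈ R^(4×2). The projector onto W = col(U) is P = U (U^T U)^(-1) U^T.
Compute U^T U =
  [20, 13]
  [13, 15],
and U^T v = (4, -1).
Solve U^T U · c = U^T v for the coefficients: c = (73/131, -72/131). The projection is proj_W(v) = U c.
Check: (v - proj_W(v)) · u_1 = 0  (should be 0).
Check: (v - proj_W(v)) · u_2 = 0  (should be 0).
Result: proj_W(v) = (-3/131, 145/131, -75/131, 145/131).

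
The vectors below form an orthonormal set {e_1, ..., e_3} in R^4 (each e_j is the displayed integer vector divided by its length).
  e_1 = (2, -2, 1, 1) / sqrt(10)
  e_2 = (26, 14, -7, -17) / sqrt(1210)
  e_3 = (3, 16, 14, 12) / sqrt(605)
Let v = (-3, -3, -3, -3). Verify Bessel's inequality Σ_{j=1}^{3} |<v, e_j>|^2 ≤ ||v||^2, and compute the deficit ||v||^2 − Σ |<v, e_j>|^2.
Σ |<v, e_j>|^2 = 4311/121; ||v||^2 = 36; deficit = 45/121

Write each e_j = u_j / sqrt(<u_j, u_j>) where u_j is the displayed integer vector. Then <v, e_j> = <v, u_j> / sqrt(<u_j, u_j>), so |<v, e_j>|^2 = <v, u_j>^2 / <u_j, u_j>.
Coefficients: <v, e_1> = -6/sqrt(10), <v, e_2> = -48/sqrt(1210), <v, e_3> = -135/sqrt(605).
Square and sum: Σ |<v, e_j>|^2 = 4311/121.
Compute ||v||^2 = v·v = 36.
Deficit = 36 − 4311/121 = 45/121 ≥ 0, confirming Bessel's inequality. (The deficit equals ||v − Σ <v,e_j> e_j||^2, the squared distance from v to span{e_j}.)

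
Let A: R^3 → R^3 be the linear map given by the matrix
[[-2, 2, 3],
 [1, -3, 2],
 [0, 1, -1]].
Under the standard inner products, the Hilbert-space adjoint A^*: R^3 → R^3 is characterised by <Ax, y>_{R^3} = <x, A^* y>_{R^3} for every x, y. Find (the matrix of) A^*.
A^* = A^T =
[[-2, 1, 0],
 [2, -3, 1],
 [3, 2, -1]]

For real matrices with standard dot products, the defining identity <Ax, y> = <x, A^* y> gives (Ax)^T y = x^T (A^*) y, i.e. x^T A^T y = x^T (A^*) y. Since this holds for all x, y, we must have A^* = A^T. Therefore
A^* =
[[-2, 1, 0],
 [2, -3, 1],
 [3, 2, -1]].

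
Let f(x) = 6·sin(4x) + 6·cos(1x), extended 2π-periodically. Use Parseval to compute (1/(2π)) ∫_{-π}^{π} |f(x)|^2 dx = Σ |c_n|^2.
Σ |c_n|^2 = 36

Expand |f|^2 and use orthogonality of {sin(nx), cos(mx)} on [-π, π]:
  ∫_{-π}^{π} sin(nx)^2 dx = π, ∫ cos(mx)^2 dx = π, and cross terms integrate to 0.
So ∫_{-π}^{π} f(x)^2 dx = 6^2 · π + 6^2 · π = (36 + 36)π.
Divide by 2π: (36 + 36)/2 = 36.
By Parseval, this equals Σ |c_n|^2.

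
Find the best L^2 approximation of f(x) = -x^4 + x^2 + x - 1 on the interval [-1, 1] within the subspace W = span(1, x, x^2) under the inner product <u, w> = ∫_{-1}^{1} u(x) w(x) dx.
g(x) = x^2/7 + x - 32/35

The best approximation g ∈ W is the orthogonal projection of f onto W. Writing g = a_0 + a_1 x + a_2 x^2, the coefficients solve the normal equations G · a = b where
  G_{ij} = <φ_i, φ_j> and b_i = <f, φ_i>, with φ_0 = 1, φ_1 = x, φ_2 = x^2.
G =
  [2, 0, 2/3]
  [0, 2/3, 0]
  [2/3, 0, 2/5],
b = (-26/15, 2/3, -58/105).
Solving gives a_0 = -32/35, a_1 = 1, a_2 = 1/7, so
  g(x) = x^2/7 + x - 32/35.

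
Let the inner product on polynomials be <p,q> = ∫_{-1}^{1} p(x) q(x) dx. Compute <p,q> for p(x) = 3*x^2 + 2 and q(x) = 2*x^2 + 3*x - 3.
<p,q> = -194/15

Expand the product: p(x)·q(x) = 6*x^4 + 9*x^3 - 5*x^2 + 6*x - 6.
∫_{-1}^{1} of each monomial x^k gives [2/(k+1) if k even, 0 if k odd]. Integrating term-by-term (or equivalently evaluating the antiderivative F(x) = 6*x^5/5 + 9*x^4/4 - 5*x^3/3 + 3*x^2 - 6*x at the endpoints):
  F(1) − F(−1) = -73/60 − (703/60) = -194/15.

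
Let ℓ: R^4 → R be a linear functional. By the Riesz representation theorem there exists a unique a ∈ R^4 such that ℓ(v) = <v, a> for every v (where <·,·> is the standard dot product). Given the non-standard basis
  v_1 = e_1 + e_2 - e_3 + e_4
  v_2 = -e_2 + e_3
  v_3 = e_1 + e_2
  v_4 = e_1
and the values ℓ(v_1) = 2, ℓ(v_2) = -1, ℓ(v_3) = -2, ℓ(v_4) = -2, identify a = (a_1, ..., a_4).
a = (-2, 0, -1, 3)

Write a = (a_1, ..., a_4) in the standard basis. For each basis vector v_i, ℓ(v_i) = <v_i, a> is a linear equation in the a_j's. Collect the n equations into a matrix system V a = ℓ, where row i of V is v_i (expressed in the standard basis). Since V is invertible (lower-triangular with 1s on the diagonal, up to permutation), solve by back-substitution:
  V =
[[1, 1, -1, 1],
 [0, -1, 1, 0],
 [1, 1, 0, 0],
 [1, 0, 0, 0]]
  V a = (2, -1, -2, -2)
Solving gives a = (-2, 0, -1, 3).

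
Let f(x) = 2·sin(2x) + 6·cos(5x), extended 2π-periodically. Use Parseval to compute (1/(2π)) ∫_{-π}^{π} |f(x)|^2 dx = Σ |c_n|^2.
Σ |c_n|^2 = 20

Expand |f|^2 and use orthogonality of {sin(nx), cos(mx)} on [-π, π]:
  ∫_{-π}^{π} sin(nx)^2 dx = π, ∫ cos(mx)^2 dx = π, and cross terms integrate to 0.
So ∫_{-π}^{π} f(x)^2 dx = 2^2 · π + 6^2 · π = (4 + 36)π.
Divide by 2π: (4 + 36)/2 = 20.
By Parseval, this equals Σ |c_n|^2.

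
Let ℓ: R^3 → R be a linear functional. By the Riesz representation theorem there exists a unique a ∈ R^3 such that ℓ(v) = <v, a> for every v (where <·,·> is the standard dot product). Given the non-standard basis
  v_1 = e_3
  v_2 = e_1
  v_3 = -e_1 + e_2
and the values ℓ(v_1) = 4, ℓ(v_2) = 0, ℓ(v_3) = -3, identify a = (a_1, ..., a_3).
a = (0, -3, 4)

Write a = (a_1, ..., a_3) in the standard basis. For each basis vector v_i, ℓ(v_i) = <v_i, a> is a linear equation in the a_j's. Collect the n equations into a matrix system V a = ℓ, where row i of V is v_i (expressed in the standard basis). Since V is invertible (lower-triangular with 1s on the diagonal, up to permutation), solve by back-substitution:
  V =
[[0, 0, 1],
 [1, 0, 0],
 [-1, 1, 0]]
  V a = (4, 0, -3)
Solving gives a = (0, -3, 4).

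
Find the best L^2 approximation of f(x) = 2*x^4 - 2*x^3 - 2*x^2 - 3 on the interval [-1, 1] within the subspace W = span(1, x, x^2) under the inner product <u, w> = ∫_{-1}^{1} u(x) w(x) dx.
g(x) = -2*x^2/7 - 6*x/5 - 111/35

The best approximation g ∈ W is the orthogonal projection of f onto W. Writing g = a_0 + a_1 x + a_2 x^2, the coefficients solve the normal equations G · a = b where
  G_{ij} = <φ_i, φ_j> and b_i = <f, φ_i>, with φ_0 = 1, φ_1 = x, φ_2 = x^2.
G =
  [2, 0, 2/3]
  [0, 2/3, 0]
  [2/3, 0, 2/5],
b = (-98/15, -4/5, -78/35).
Solving gives a_0 = -111/35, a_1 = -6/5, a_2 = -2/7, so
  g(x) = -2*x^2/7 - 6*x/5 - 111/35.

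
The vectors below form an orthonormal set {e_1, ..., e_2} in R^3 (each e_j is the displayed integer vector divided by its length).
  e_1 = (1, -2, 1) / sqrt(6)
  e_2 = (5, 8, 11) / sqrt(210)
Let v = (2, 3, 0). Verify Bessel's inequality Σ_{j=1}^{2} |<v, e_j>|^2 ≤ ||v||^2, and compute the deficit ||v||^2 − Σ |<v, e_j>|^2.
Σ |<v, e_j>|^2 = 286/35; ||v||^2 = 13; deficit = 169/35

Write each e_j = u_j / sqrt(<u_j, u_j>) where u_j is the displayed integer vector. Then <v, e_j> = <v, u_j> / sqrt(<u_j, u_j>), so |<v, e_j>|^2 = <v, u_j>^2 / <u_j, u_j>.
Coefficients: <v, e_1> = -4/sqrt(6), <v, e_2> = 34/sqrt(210).
Square and sum: Σ |<v, e_j>|^2 = 286/35.
Compute ||v||^2 = v·v = 13.
Deficit = 13 − 286/35 = 169/35 ≥ 0, confirming Bessel's inequality. (The deficit equals ||v − Σ <v,e_j> e_j||^2, the squared distance from v to span{e_j}.)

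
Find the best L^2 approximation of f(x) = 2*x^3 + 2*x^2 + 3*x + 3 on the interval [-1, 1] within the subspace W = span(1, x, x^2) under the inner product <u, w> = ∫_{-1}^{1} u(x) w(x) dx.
g(x) = 2*x^2 + 21*x/5 + 3

The best approximation g ∈ W is the orthogonal projection of f onto W. Writing g = a_0 + a_1 x + a_2 x^2, the coefficients solve the normal equations G · a = b where
  G_{ij} = <φ_i, φ_j> and b_i = <f, φ_i>, with φ_0 = 1, φ_1 = x, φ_2 = x^2.
G =
  [2, 0, 2/3]
  [0, 2/3, 0]
  [2/3, 0, 2/5],
b = (22/3, 14/5, 14/5).
Solving gives a_0 = 3, a_1 = 21/5, a_2 = 2, so
  g(x) = 2*x^2 + 21*x/5 + 3.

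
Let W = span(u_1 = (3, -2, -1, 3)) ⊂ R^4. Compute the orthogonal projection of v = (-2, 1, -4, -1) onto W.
proj_W(v) = (-21/23, 14/23, 7/23, -21/23)

Set up U = [u_1 | ... | u_1] ∈ R^(4×1). The projector onto W = col(U) is P = U (U^T U)^(-1) U^T.
Compute U^T U =
  [23],
and U^T v = (-7).
Solve U^T U · c = U^T v for the coefficients: c = (-7/23). The projection is proj_W(v) = U c.
Check: (v - proj_W(v)) · u_1 = 0  (should be 0).
Result: proj_W(v) = (-21/23, 14/23, 7/23, -21/23).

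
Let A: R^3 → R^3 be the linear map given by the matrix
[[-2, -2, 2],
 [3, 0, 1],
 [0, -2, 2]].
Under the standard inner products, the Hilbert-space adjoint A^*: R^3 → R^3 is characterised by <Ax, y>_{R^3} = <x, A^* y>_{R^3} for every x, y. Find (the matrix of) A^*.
A^* = A^T =
[[-2, 3, 0],
 [-2, 0, -2],
 [2, 1, 2]]

For real matrices with standard dot products, the defining identity <Ax, y> = <x, A^* y> gives (Ax)^T y = x^T (A^*) y, i.e. x^T A^T y = x^T (A^*) y. Since this holds for all x, y, we must have A^* = A^T. Therefore
A^* =
[[-2, 3, 0],
 [-2, 0, -2],
 [2, 1, 2]].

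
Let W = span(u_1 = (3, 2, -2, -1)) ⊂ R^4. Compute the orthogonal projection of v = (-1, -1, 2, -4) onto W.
proj_W(v) = (-5/6, -5/9, 5/9, 5/18)

Set up U = [u_1 | ... | u_1] ∈ R^(4×1). The projector onto W = col(U) is P = U (U^T U)^(-1) U^T.
Compute U^T U =
  [18],
and U^T v = (-5).
Solve U^T U · c = U^T v for the coefficients: c = (-5/18). The projection is proj_W(v) = U c.
Check: (v - proj_W(v)) · u_1 = 0  (should be 0).
Result: proj_W(v) = (-5/6, -5/9, 5/9, 5/18).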